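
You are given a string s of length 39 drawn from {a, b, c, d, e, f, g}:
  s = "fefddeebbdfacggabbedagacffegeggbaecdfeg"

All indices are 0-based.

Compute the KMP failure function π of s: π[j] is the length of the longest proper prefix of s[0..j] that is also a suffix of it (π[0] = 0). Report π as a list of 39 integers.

[0, 0, 1, 0, 0, 0, 0, 0, 0, 0, 1, 0, 0, 0, 0, 0, 0, 0, 0, 0, 0, 0, 0, 0, 1, 1, 2, 0, 0, 0, 0, 0, 0, 0, 0, 0, 1, 2, 0]

π[0] = 0
j=1 s[j]='e': π[1]=0 (border '')
j=2 s[j]='f': π[2]=1 (border 'f')
j=3 s[j]='d': k: 1→0; π[3]=0 (border '')
j=4 s[j]='d': π[4]=0 (border '')
j=5 s[j]='e': π[5]=0 (border '')
j=6 s[j]='e': π[6]=0 (border '')
j=7 s[j]='b': π[7]=0 (border '')
j=8 s[j]='b': π[8]=0 (border '')
j=9 s[j]='d': π[9]=0 (border '')
j=10 s[j]='f': π[10]=1 (border 'f')
j=11 s[j]='a': k: 1→0; π[11]=0 (border '')
j=12 s[j]='c': π[12]=0 (border '')
j=13 s[j]='g': π[13]=0 (border '')
j=14 s[j]='g': π[14]=0 (border '')
j=15 s[j]='a': π[15]=0 (border '')
j=16 s[j]='b': π[16]=0 (border '')
j=17 s[j]='b': π[17]=0 (border '')
j=18 s[j]='e': π[18]=0 (border '')
j=19 s[j]='d': π[19]=0 (border '')
j=20 s[j]='a': π[20]=0 (border '')
j=21 s[j]='g': π[21]=0 (border '')
j=22 s[j]='a': π[22]=0 (border '')
j=23 s[j]='c': π[23]=0 (border '')
j=24 s[j]='f': π[24]=1 (border 'f')
j=25 s[j]='f': k: 1→0; π[25]=1 (border 'f')
j=26 s[j]='e': π[26]=2 (border 'fe')
j=27 s[j]='g': k: 2→0; π[27]=0 (border '')
j=28 s[j]='e': π[28]=0 (border '')
j=29 s[j]='g': π[29]=0 (border '')
j=30 s[j]='g': π[30]=0 (border '')
j=31 s[j]='b': π[31]=0 (border '')
j=32 s[j]='a': π[32]=0 (border '')
j=33 s[j]='e': π[33]=0 (border '')
j=34 s[j]='c': π[34]=0 (border '')
j=35 s[j]='d': π[35]=0 (border '')
j=36 s[j]='f': π[36]=1 (border 'f')
j=37 s[j]='e': π[37]=2 (border 'fe')
j=38 s[j]='g': k: 2→0; π[38]=0 (border '')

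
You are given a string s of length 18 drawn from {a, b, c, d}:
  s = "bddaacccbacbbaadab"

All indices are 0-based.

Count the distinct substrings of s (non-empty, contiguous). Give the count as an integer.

151

sorted suffixes:
  #0 SA[0]=3  'aacccbacbbaadab'
  #1 SA[1]=13  'aadab'
  #2 SA[2]=16  'ab'
  #3 SA[3]=9  'acbbaadab'
  #4 SA[4]=4  'acccbacbbaadab'
  #5 SA[5]=14  'adab'
  #6 SA[6]=17  'b'
  #7 SA[7]=12  'baadab'
  #8 SA[8]=8  'bacbbaadab'
  #9 SA[9]=11  'bbaadab'
  #10 SA[10]=0  'bddaacccbacbbaadab'
  #11 SA[11]=7  'cbacbbaadab'
  #12 SA[12]=10  'cbbaadab'
  #13 SA[13]=6  'ccbacbbaadab'
  #14 SA[14]=5  'cccbacbbaadab'
  #15 SA[15]=2  'daacccbacbbaadab'
  #16 SA[16]=15  'dab'
  #17 SA[17]=1  'ddaacccbacbbaadab'

SA = [3, 13, 16, 9, 4, 14, 17, 12, 8, 11, 0, 7, 10, 6, 5, 2, 15, 1]
[i] adj suffixes → lcp
  [1] 3/13 → 2 ('aa')
  [2] 13/16 → 1 ('a')
  [3] 16/9 → 1 ('a')
  [4] 9/4 → 2 ('ac')
  [5] 4/14 → 1 ('a')
  [6] 14/17 → 0 ('')
  [7] 17/12 → 1 ('b')
  [8] 12/8 → 2 ('ba')
  [9] 8/11 → 1 ('b')
  [10] 11/0 → 1 ('b')
  [11] 0/7 → 0 ('')
  [12] 7/10 → 2 ('cb')
  [13] 10/6 → 1 ('c')
  [14] 6/5 → 2 ('cc')
  [15] 5/2 → 0 ('')
  [16] 2/15 → 2 ('da')
  [17] 15/1 → 1 ('d')

n(n+1)/2 = 18·19/2 = 171
Σ LCP = 0 + 2 + 1 + 1 + 2 + 1 + 0 + 1 + 2 + 1 + 1 + 0 + 2 + 1 + 2 + 0 + 2 + 1 = 20
distinct = 171 − 20 = 151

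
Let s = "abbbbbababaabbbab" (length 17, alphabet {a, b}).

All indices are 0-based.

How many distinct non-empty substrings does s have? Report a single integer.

112

rank | idx | suffix
   0 |  10 | aabbbab
   1 |  15 | ab
   2 |   8 | abaabbbab
   3 |   6 | ababaabbbab
   4 |  11 | abbbab
   5 |   0 | abbbbbababaabbbab
   6 |  16 | b
   7 |   9 | baabbbab
   8 |  14 | bab
   9 |   7 | babaabbbab
  10 |   5 | bababaabbbab
  11 |  13 | bbab
  12 |   4 | bbababaabbbab
  13 |  12 | bbbab
  14 |   3 | bbbababaabbbab
  15 |   2 | bbbbababaabbbab
  16 |   1 | bbbbbababaabbbab

SA = [10, 15, 8, 6, 11, 0, 16, 9, 14, 7, 5, 13, 4, 12, 3, 2, 1]
i: (SA[i-1],SA[i]) lcp shared
  1: (10,15) 1 'a'
  2: (15,8) 2 'ab'
  3: (8,6) 3 'aba'
  4: (6,11) 2 'ab'
  5: (11,0) 4 'abbb'
  6: (0,16) 0 ''
  7: (16,9) 1 'b'
  8: (9,14) 2 'ba'
  9: (14,7) 3 'bab'
  10: (7,5) 4 'baba'
  11: (5,13) 1 'b'
  12: (13,4) 4 'bbab'
  13: (4,12) 2 'bb'
  14: (12,3) 5 'bbbab'
  15: (3,2) 3 'bbb'
  16: (2,1) 4 'bbbb'

n(n+1)/2 = 17·18/2 = 153
Σ LCP = 0 + 1 + 2 + 3 + 2 + 4 + 0 + 1 + 2 + 3 + 4 + 1 + 4 + 2 + 5 + 3 + 4 = 41
distinct = 153 − 41 = 112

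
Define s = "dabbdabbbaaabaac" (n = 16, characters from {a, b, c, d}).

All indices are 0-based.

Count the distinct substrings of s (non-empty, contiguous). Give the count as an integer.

sorted suffixes:
  #0 SA[0]=9  'aaabaac'
  #1 SA[1]=10  'aabaac'
  #2 SA[2]=13  'aac'
  #3 SA[3]=11  'abaac'
  #4 SA[4]=5  'abbbaaabaac'
  #5 SA[5]=1  'abbdabbbaaabaac'
  #6 SA[6]=14  'ac'
  #7 SA[7]=8  'baaabaac'
  #8 SA[8]=12  'baac'
  #9 SA[9]=7  'bbaaabaac'
  #10 SA[10]=6  'bbbaaabaac'
  #11 SA[11]=2  'bbdabbbaaabaac'
  #12 SA[12]=3  'bdabbbaaabaac'
  #13 SA[13]=15  'c'
  #14 SA[14]=4  'dabbbaaabaac'
  #15 SA[15]=0  'dabbdabbbaaabaac'

SA = [9, 10, 13, 11, 5, 1, 14, 8, 12, 7, 6, 2, 3, 15, 4, 0]
[i] adj suffixes → lcp
  [1] 9/10 → 2 ('aa')
  [2] 10/13 → 2 ('aa')
  [3] 13/11 → 1 ('a')
  [4] 11/5 → 2 ('ab')
  [5] 5/1 → 3 ('abb')
  [6] 1/14 → 1 ('a')
  [7] 14/8 → 0 ('')
  [8] 8/12 → 3 ('baa')
  [9] 12/7 → 1 ('b')
  [10] 7/6 → 2 ('bb')
  [11] 6/2 → 2 ('bb')
  [12] 2/3 → 1 ('b')
  [13] 3/15 → 0 ('')
  [14] 15/4 → 0 ('')
  [15] 4/0 → 4 ('dabb')

n(n+1)/2 = 16·17/2 = 136
Σ LCP = 0 + 2 + 2 + 1 + 2 + 3 + 1 + 0 + 3 + 1 + 2 + 2 + 1 + 0 + 0 + 4 = 24
distinct = 136 − 24 = 112

112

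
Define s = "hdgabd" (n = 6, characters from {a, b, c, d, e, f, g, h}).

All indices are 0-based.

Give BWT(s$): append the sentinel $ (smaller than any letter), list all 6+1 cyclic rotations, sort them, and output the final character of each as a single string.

dgabhd$

rank  rotation last
    0  $hdgabd  d
    1  abd$hdg  g
    2  bd$hdga  a
    3  d$hdgab  b
    4  dgabd$h  h
    5  gabd$hd  d
    6  hdgabd$  $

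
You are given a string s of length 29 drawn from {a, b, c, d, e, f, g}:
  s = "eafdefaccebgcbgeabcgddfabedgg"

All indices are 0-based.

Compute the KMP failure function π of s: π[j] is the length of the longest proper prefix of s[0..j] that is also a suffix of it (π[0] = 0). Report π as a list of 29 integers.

π[0] = 0
j=1 s[j]='a': π[1]=0 (border '')
j=2 s[j]='f': π[2]=0 (border '')
j=3 s[j]='d': π[3]=0 (border '')
j=4 s[j]='e': π[4]=1 (border 'e')
j=5 s[j]='f': k: 1→0; π[5]=0 (border '')
j=6 s[j]='a': π[6]=0 (border '')
j=7 s[j]='c': π[7]=0 (border '')
j=8 s[j]='c': π[8]=0 (border '')
j=9 s[j]='e': π[9]=1 (border 'e')
j=10 s[j]='b': k: 1→0; π[10]=0 (border '')
j=11 s[j]='g': π[11]=0 (border '')
j=12 s[j]='c': π[12]=0 (border '')
j=13 s[j]='b': π[13]=0 (border '')
j=14 s[j]='g': π[14]=0 (border '')
j=15 s[j]='e': π[15]=1 (border 'e')
j=16 s[j]='a': π[16]=2 (border 'ea')
j=17 s[j]='b': k: 2→0; π[17]=0 (border '')
j=18 s[j]='c': π[18]=0 (border '')
j=19 s[j]='g': π[19]=0 (border '')
j=20 s[j]='d': π[20]=0 (border '')
j=21 s[j]='d': π[21]=0 (border '')
j=22 s[j]='f': π[22]=0 (border '')
j=23 s[j]='a': π[23]=0 (border '')
j=24 s[j]='b': π[24]=0 (border '')
j=25 s[j]='e': π[25]=1 (border 'e')
j=26 s[j]='d': k: 1→0; π[26]=0 (border '')
j=27 s[j]='g': π[27]=0 (border '')
j=28 s[j]='g': π[28]=0 (border '')

[0, 0, 0, 0, 1, 0, 0, 0, 0, 1, 0, 0, 0, 0, 0, 1, 2, 0, 0, 0, 0, 0, 0, 0, 0, 1, 0, 0, 0]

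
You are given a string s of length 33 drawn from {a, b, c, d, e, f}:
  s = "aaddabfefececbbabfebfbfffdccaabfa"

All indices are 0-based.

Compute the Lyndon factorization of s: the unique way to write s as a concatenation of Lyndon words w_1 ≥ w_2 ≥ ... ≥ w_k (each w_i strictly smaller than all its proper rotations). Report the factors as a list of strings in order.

emit factor 1: 'aaddabfefececbbabfebfbfffdcc' (i=0, period=28)
emit factor 2: 'aabf' (i=28, period=4)
emit factor 3: 'a' (i=32, period=1)

["aaddabfefececbbabfebfbfffdcc", "aabf", "a"]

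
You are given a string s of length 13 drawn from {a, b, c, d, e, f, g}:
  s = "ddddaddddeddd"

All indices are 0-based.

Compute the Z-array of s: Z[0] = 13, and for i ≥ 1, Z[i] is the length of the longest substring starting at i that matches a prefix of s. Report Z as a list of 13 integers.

[13, 3, 2, 1, 0, 4, 3, 2, 1, 0, 3, 2, 1]

Z[0]=13
i=1: outside box; Z[1]=3 scan→box=[1,4)
i=2: min(r-i=2, Z[1]=3)=2; Z[2]=2
i=3: min(r-i=1, Z[2]=2)=1; Z[3]=1
i=4: outside box; Z[4]=0
i=5: outside box; Z[5]=4 scan→box=[5,9)
i=6: min(r-i=3, Z[1]=3)=3; Z[6]=3
i=7: min(r-i=2, Z[2]=2)=2; Z[7]=2
i=8: min(r-i=1, Z[3]=1)=1; Z[8]=1
i=9: outside box; Z[9]=0
i=10: outside box; Z[10]=3 scan→box=[10,13)
i=11: min(r-i=2, Z[1]=3)=2; Z[11]=2
i=12: min(r-i=1, Z[2]=2)=1; Z[12]=1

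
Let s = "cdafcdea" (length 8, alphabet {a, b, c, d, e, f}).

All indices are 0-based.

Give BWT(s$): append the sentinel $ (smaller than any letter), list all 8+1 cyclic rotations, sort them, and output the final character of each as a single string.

aed$fccda

rank  rotation   last
    0  $cdafcdea  a
    1  a$cdafcde  e
    2  afcdea$cd  d
    3  cdafcdea$  $
    4  cdea$cdaf  f
    5  dafcdea$c  c
    6  dea$cdafc  c
    7  ea$cdafcd  d
    8  fcdea$cda  a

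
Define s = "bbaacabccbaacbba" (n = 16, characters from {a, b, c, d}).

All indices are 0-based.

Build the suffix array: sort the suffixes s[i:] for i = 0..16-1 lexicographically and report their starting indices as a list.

[15, 2, 10, 5, 3, 11, 14, 1, 9, 13, 0, 6, 4, 8, 12, 7]

rank→(start, suffix):
  0 → (15, 'a')
  1 → (2, 'aacabccbaacbba')
  2 → (10, 'aacbba')
  3 → (5, 'abccbaacbba')
  4 → (3, 'acabccbaacbba')
  5 → (11, 'acbba')
  6 → (14, 'ba')
  7 → (1, 'baacabccbaacbba')
  8 → (9, 'baacbba')
  9 → (13, 'bba')
  10 → (0, 'bbaacabccbaacbba')
  11 → (6, 'bccbaacbba')
  12 → (4, 'cabccbaacbba')
  13 → (8, 'cbaacbba')
  14 → (12, 'cbba')
  15 → (7, 'ccbaacbba')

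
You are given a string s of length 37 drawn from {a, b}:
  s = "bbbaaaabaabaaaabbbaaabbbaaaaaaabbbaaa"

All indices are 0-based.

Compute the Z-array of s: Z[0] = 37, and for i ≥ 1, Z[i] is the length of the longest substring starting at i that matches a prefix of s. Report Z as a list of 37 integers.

[37, 2, 1, 0, 0, 0, 0, 1, 0, 0, 1, 0, 0, 0, 0, 6, 2, 1, 0, 0, 0, 7, 2, 1, 0, 0, 0, 0, 0, 0, 0, 6, 2, 1, 0, 0, 0]

Z[0]=37
i=1: outside box; Z[1]=2 grow→box=[1,3)
i=2: min(r-i=1, Z[1]=2)=1; Z[2]=1
i=3: outside box; Z[3]=0
i=4: outside box; Z[4]=0
i=5: outside box; Z[5]=0
i=6: outside box; Z[6]=0
i=7: outside box; Z[7]=1 grow→box=[7,8)
i=8: outside box; Z[8]=0
i=9: outside box; Z[9]=0
i=10: outside box; Z[10]=1 grow→box=[10,11)
i=11: outside box; Z[11]=0
i=12: outside box; Z[12]=0
i=13: outside box; Z[13]=0
i=14: outside box; Z[14]=0
i=15: outside box; Z[15]=6 grow→box=[15,21)
i=16: min(r-i=5, Z[1]=2)=2; Z[16]=2
i=17: min(r-i=4, Z[2]=1)=1; Z[17]=1
i=18: min(r-i=3, Z[3]=0)=0; Z[18]=0
i=19: min(r-i=2, Z[4]=0)=0; Z[19]=0
i=20: min(r-i=1, Z[5]=0)=0; Z[20]=0
i=21: outside box; Z[21]=7 grow→box=[21,28)
i=22: min(r-i=6, Z[1]=2)=2; Z[22]=2
i=23: min(r-i=5, Z[2]=1)=1; Z[23]=1
i=24: min(r-i=4, Z[3]=0)=0; Z[24]=0
i=25: min(r-i=3, Z[4]=0)=0; Z[25]=0
i=26: min(r-i=2, Z[5]=0)=0; Z[26]=0
i=27: min(r-i=1, Z[6]=0)=0; Z[27]=0
i=28: outside box; Z[28]=0
i=29: outside box; Z[29]=0
i=30: outside box; Z[30]=0
i=31: outside box; Z[31]=6 grow→box=[31,37)
i=32: min(r-i=5, Z[1]=2)=2; Z[32]=2
i=33: min(r-i=4, Z[2]=1)=1; Z[33]=1
i=34: min(r-i=3, Z[3]=0)=0; Z[34]=0
i=35: min(r-i=2, Z[4]=0)=0; Z[35]=0
i=36: min(r-i=1, Z[5]=0)=0; Z[36]=0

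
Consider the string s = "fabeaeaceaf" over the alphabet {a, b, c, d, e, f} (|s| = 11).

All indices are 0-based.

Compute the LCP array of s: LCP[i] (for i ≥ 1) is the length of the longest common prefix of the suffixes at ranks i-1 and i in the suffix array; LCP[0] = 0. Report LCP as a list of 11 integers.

[0, 1, 1, 1, 0, 0, 0, 2, 2, 0, 1]

rank | idx | suffix
   0 |   1 | abeaeaceaf
   1 |   6 | aceaf
   2 |   4 | aeaceaf
   3 |   9 | af
   4 |   2 | beaeaceaf
   5 |   7 | ceaf
   6 |   5 | eaceaf
   7 |   3 | eaeaceaf
   8 |   8 | eaf
   9 |  10 | f
  10 |   0 | fabeaeaceaf

SA = [1, 6, 4, 9, 2, 7, 5, 3, 8, 10, 0]
[i] adj suffixes → lcp
  [1] 1/6 → 1 ('a')
  [2] 6/4 → 1 ('a')
  [3] 4/9 → 1 ('a')
  [4] 9/2 → 0 ('')
  [5] 2/7 → 0 ('')
  [6] 7/5 → 0 ('')
  [7] 5/3 → 2 ('ea')
  [8] 3/8 → 2 ('ea')
  [9] 8/10 → 0 ('')
  [10] 10/0 → 1 ('f')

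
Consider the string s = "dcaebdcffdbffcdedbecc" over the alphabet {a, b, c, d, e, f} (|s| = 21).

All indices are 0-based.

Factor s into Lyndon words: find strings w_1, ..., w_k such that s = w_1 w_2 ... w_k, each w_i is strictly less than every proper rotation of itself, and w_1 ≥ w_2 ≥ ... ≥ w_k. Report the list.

["d", "c", "aebdcffdbffcdedbecc"]

emit factor 1: 'd' (i=0, period=1)
emit factor 2: 'c' (i=1, period=1)
emit factor 3: 'aebdcffdbffcdedbecc' (i=2, period=19)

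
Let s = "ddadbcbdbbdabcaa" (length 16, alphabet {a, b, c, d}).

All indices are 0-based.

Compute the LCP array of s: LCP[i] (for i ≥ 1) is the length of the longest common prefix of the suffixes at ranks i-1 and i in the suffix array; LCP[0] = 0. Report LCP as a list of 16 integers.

[0, 1, 1, 1, 0, 1, 2, 1, 2, 0, 1, 0, 2, 1, 2, 1]

rank | idx | suffix
   0 |  15 | a
   1 |  14 | aa
   2 |  11 | abcaa
   3 |   2 | adbcbdbbdabcaa
   4 |   8 | bbdabcaa
   5 |  12 | bcaa
   6 |   4 | bcbdbbdabcaa
   7 |   9 | bdabcaa
   8 |   6 | bdbbdabcaa
   9 |  13 | caa
  10 |   5 | cbdbbdabcaa
  11 |  10 | dabcaa
  12 |   1 | dadbcbdbbdabcaa
  13 |   7 | dbbdabcaa
  14 |   3 | dbcbdbbdabcaa
  15 |   0 | ddadbcbdbbdabcaa

SA = [15, 14, 11, 2, 8, 12, 4, 9, 6, 13, 5, 10, 1, 7, 3, 0]
rank  pair      lcp
   1  s[15:],s[14:]  1  'a'
   2  s[14:],s[11:]  1  'a'
   3  s[11:],s[2:]  1  'a'
   4  s[2:],s[8:]  0  ''
   5  s[8:],s[12:]  1  'b'
   6  s[12:],s[4:]  2  'bc'
   7  s[4:],s[9:]  1  'b'
   8  s[9:],s[6:]  2  'bd'
   9  s[6:],s[13:]  0  ''
  10  s[13:],s[5:]  1  'c'
  11  s[5:],s[10:]  0  ''
  12  s[10:],s[1:]  2  'da'
  13  s[1:],s[7:]  1  'd'
  14  s[7:],s[3:]  2  'db'
  15  s[3:],s[0:]  1  'd'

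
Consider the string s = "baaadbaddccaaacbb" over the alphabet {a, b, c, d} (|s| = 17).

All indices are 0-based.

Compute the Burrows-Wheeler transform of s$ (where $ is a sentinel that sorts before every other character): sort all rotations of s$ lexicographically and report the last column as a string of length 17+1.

bcbaaaabb$dccadada

rank  rotation            last
    0  $baaadbaddccaaacbb  b
    1  aaacbb$baaadbaddcc  c
    2  aaadbaddccaaacbb$b  b
    3  aacbb$baaadbaddcca  a
    4  aadbaddccaaacbb$ba  a
    5  acbb$baaadbaddccaa  a
    6  adbaddccaaacbb$baa  a
    7  addccaaacbb$baaadb  b
    8  b$baaadbaddccaaacb  b
    9  baaadbaddccaaacbb$  $
   10  baddccaaacbb$baaad  d
   11  bb$baaadbaddccaaac  c
   12  caaacbb$baaadbaddc  c
   13  cbb$baaadbaddccaaa  a
   14  ccaaacbb$baaadbadd  d
   15  dbaddccaaacbb$baaa  a
   16  dccaaacbb$baaadbad  d
   17  ddccaaacbb$baaadba  a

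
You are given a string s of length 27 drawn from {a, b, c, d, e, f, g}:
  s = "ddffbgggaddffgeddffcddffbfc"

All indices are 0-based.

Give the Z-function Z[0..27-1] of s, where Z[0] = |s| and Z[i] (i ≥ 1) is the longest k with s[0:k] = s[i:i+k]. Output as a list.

Z[0]=27
i=1: fresh scan; Z[1]=1 extend→box=[1,2)
i=2: fresh scan; Z[2]=0
i=3: fresh scan; Z[3]=0
i=4: fresh scan; Z[4]=0
i=5: fresh scan; Z[5]=0
i=6: fresh scan; Z[6]=0
i=7: fresh scan; Z[7]=0
i=8: fresh scan; Z[8]=0
i=9: fresh scan; Z[9]=4 extend→box=[9,13)
i=10: min(r-i=3, Z[1]=1)=1; Z[10]=1
i=11: min(r-i=2, Z[2]=0)=0; Z[11]=0
i=12: min(r-i=1, Z[3]=0)=0; Z[12]=0
i=13: fresh scan; Z[13]=0
i=14: fresh scan; Z[14]=0
i=15: fresh scan; Z[15]=4 extend→box=[15,19)
i=16: min(r-i=3, Z[1]=1)=1; Z[16]=1
i=17: min(r-i=2, Z[2]=0)=0; Z[17]=0
i=18: min(r-i=1, Z[3]=0)=0; Z[18]=0
i=19: fresh scan; Z[19]=0
i=20: fresh scan; Z[20]=5 extend→box=[20,25)
i=21: min(r-i=4, Z[1]=1)=1; Z[21]=1
i=22: min(r-i=3, Z[2]=0)=0; Z[22]=0
i=23: min(r-i=2, Z[3]=0)=0; Z[23]=0
i=24: min(r-i=1, Z[4]=0)=0; Z[24]=0
i=25: fresh scan; Z[25]=0
i=26: fresh scan; Z[26]=0

[27, 1, 0, 0, 0, 0, 0, 0, 0, 4, 1, 0, 0, 0, 0, 4, 1, 0, 0, 0, 5, 1, 0, 0, 0, 0, 0]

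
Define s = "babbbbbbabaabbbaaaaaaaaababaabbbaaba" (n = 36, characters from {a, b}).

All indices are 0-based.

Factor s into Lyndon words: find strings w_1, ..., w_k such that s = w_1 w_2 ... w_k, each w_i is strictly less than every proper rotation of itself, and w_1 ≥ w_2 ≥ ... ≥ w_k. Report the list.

["b", "abbbbbb", "ab", "aabbb", "aaaaaaaaababaabbbaab", "a"]

emit factor 1: 'b' (i=0, period=1)
emit factor 2: 'abbbbbb' (i=1, period=7)
emit factor 3: 'ab' (i=8, period=2)
emit factor 4: 'aabbb' (i=10, period=5)
emit factor 5: 'aaaaaaaaababaabbbaab' (i=15, period=20)
emit factor 6: 'a' (i=35, period=1)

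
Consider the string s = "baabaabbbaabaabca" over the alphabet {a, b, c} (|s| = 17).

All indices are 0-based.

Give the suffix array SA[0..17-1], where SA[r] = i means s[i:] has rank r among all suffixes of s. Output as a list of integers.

[16, 1, 9, 4, 12, 2, 10, 5, 13, 0, 8, 3, 11, 7, 6, 14, 15]

sorted suffixes:
  #0 SA[0]=16  'a'
  #1 SA[1]=1  'aabaabbbaabaabca'
  #2 SA[2]=9  'aabaabca'
  #3 SA[3]=4  'aabbbaabaabca'
  #4 SA[4]=12  'aabca'
  #5 SA[5]=2  'abaabbbaabaabca'
  #6 SA[6]=10  'abaabca'
  #7 SA[7]=5  'abbbaabaabca'
  #8 SA[8]=13  'abca'
  #9 SA[9]=0  'baabaabbbaabaabca'
  #10 SA[10]=8  'baabaabca'
  #11 SA[11]=3  'baabbbaabaabca'
  #12 SA[12]=11  'baabca'
  #13 SA[13]=7  'bbaabaabca'
  #14 SA[14]=6  'bbbaabaabca'
  #15 SA[15]=14  'bca'
  #16 SA[16]=15  'ca'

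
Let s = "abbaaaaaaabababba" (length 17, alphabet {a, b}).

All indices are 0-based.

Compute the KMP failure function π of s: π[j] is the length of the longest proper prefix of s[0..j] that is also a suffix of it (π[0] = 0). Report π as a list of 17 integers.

[0, 0, 0, 1, 1, 1, 1, 1, 1, 1, 2, 1, 2, 1, 2, 3, 4]

π[0] = 0
j=1 s[j]='b': π[1]=0 (border '')
j=2 s[j]='b': π[2]=0 (border '')
j=3 s[j]='a': π[3]=1 (border 'a')
j=4 s[j]='a': k: 1→0; π[4]=1 (border 'a')
j=5 s[j]='a': k: 1→0; π[5]=1 (border 'a')
j=6 s[j]='a': k: 1→0; π[6]=1 (border 'a')
j=7 s[j]='a': k: 1→0; π[7]=1 (border 'a')
j=8 s[j]='a': k: 1→0; π[8]=1 (border 'a')
j=9 s[j]='a': k: 1→0; π[9]=1 (border 'a')
j=10 s[j]='b': π[10]=2 (border 'ab')
j=11 s[j]='a': k: 2→0; π[11]=1 (border 'a')
j=12 s[j]='b': π[12]=2 (border 'ab')
j=13 s[j]='a': k: 2→0; π[13]=1 (border 'a')
j=14 s[j]='b': π[14]=2 (border 'ab')
j=15 s[j]='b': π[15]=3 (border 'abb')
j=16 s[j]='a': π[16]=4 (border 'abba')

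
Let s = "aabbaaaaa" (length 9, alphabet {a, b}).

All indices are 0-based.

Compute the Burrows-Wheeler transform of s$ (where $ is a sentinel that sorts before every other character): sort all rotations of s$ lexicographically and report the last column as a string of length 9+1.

rank  rotation    last
    0  $aabbaaaaa  a
    1  a$aabbaaaa  a
    2  aa$aabbaaa  a
    3  aaa$aabbaa  a
    4  aaaa$aabba  a
    5  aaaaa$aabb  b
    6  aabbaaaaa$  $
    7  abbaaaaa$a  a
    8  baaaaa$aab  b
    9  bbaaaaa$aa  a

aaaaab$aba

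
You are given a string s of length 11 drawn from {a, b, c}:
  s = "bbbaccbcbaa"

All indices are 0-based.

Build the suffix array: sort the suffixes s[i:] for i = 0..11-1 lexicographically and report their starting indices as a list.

[10, 9, 3, 8, 2, 1, 0, 6, 7, 5, 4]

rank | idx | suffix
   0 |  10 | a
   1 |   9 | aa
   2 |   3 | accbcbaa
   3 |   8 | baa
   4 |   2 | baccbcbaa
   5 |   1 | bbaccbcbaa
   6 |   0 | bbbaccbcbaa
   7 |   6 | bcbaa
   8 |   7 | cbaa
   9 |   5 | cbcbaa
  10 |   4 | ccbcbaa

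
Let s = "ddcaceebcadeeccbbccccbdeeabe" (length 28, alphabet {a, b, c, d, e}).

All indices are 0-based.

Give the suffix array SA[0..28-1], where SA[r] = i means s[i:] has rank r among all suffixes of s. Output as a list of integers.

sorted suffixes:
  #0 SA[0]=25  'abe'
  #1 SA[1]=3  'aceebcadeeccbbccccbdeeabe'
  #2 SA[2]=9  'adeeccbbccccbdeeabe'
  #3 SA[3]=15  'bbccccbdeeabe'
  #4 SA[4]=7  'bcadeeccbbccccbdeeabe'
  #5 SA[5]=16  'bccccbdeeabe'
  #6 SA[6]=21  'bdeeabe'
  #7 SA[7]=26  'be'
  #8 SA[8]=2  'caceebcadeeccbbccccbdeeabe'
  #9 SA[9]=8  'cadeeccbbccccbdeeabe'
  #10 SA[10]=14  'cbbccccbdeeabe'
  #11 SA[11]=20  'cbdeeabe'
  #12 SA[12]=13  'ccbbccccbdeeabe'
  #13 SA[13]=19  'ccbdeeabe'
  #14 SA[14]=18  'cccbdeeabe'
  #15 SA[15]=17  'ccccbdeeabe'
  #16 SA[16]=4  'ceebcadeeccbbccccbdeeabe'
  #17 SA[17]=1  'dcaceebcadeeccbbccccbdeeabe'
  #18 SA[18]=0  'ddcaceebcadeeccbbccccbdeeabe'
  #19 SA[19]=22  'deeabe'
  #20 SA[20]=10  'deeccbbccccbdeeabe'
  #21 SA[21]=27  'e'
  #22 SA[22]=24  'eabe'
  #23 SA[23]=6  'ebcadeeccbbccccbdeeabe'
  #24 SA[24]=12  'eccbbccccbdeeabe'
  #25 SA[25]=23  'eeabe'
  #26 SA[26]=5  'eebcadeeccbbccccbdeeabe'
  #27 SA[27]=11  'eeccbbccccbdeeabe'

[25, 3, 9, 15, 7, 16, 21, 26, 2, 8, 14, 20, 13, 19, 18, 17, 4, 1, 0, 22, 10, 27, 24, 6, 12, 23, 5, 11]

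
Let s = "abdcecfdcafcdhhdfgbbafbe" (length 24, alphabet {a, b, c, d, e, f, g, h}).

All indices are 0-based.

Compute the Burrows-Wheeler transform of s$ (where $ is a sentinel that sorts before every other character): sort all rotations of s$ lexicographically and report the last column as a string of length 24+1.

rank  rotation                   last
    0  $abdcecfdcafcdhhdfgbbafbe  e
    1  abdcecfdcafcdhhdfgbbafbe$  $
    2  afbe$abdcecfdcafcdhhdfgbb  b
    3  afcdhhdfgbbafbe$abdcecfdc  c
    4  bafbe$abdcecfdcafcdhhdfgb  b
    5  bbafbe$abdcecfdcafcdhhdfg  g
    6  bdcecfdcafcdhhdfgbbafbe$a  a
    7  be$abdcecfdcafcdhhdfgbbaf  f
    8  cafcdhhdfgbbafbe$abdcecfd  d
    9  cdhhdfgbbafbe$abdcecfdcaf  f
   10  cecfdcafcdhhdfgbbafbe$abd  d
   11  cfdcafcdhhdfgbbafbe$abdce  e
   12  dcafcdhhdfgbbafbe$abdcecf  f
   13  dcecfdcafcdhhdfgbbafbe$ab  b
   14  dfgbbafbe$abdcecfdcafcdhh  h
   15  dhhdfgbbafbe$abdcecfdcafc  c
   16  e$abdcecfdcafcdhhdfgbbafb  b
   17  ecfdcafcdhhdfgbbafbe$abdc  c
   18  fbe$abdcecfdcafcdhhdfgbba  a
   19  fcdhhdfgbbafbe$abdcecfdca  a
   20  fdcafcdhhdfgbbafbe$abdcec  c
   21  fgbbafbe$abdcecfdcafcdhhd  d
   22  gbbafbe$abdcecfdcafcdhhdf  f
   23  hdfgbbafbe$abdcecfdcafcdh  h
   24  hhdfgbbafbe$abdcecfdcafcd  d

e$bcbgafdfdefbhcbcaacdfhd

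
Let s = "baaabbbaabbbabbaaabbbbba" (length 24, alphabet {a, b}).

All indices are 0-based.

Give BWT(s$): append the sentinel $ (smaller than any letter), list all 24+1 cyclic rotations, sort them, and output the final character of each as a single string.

rank  rotation                   last
    0  $baaabbbaabbbabbaaabbbbba  a
    1  a$baaabbbaabbbabbaaabbbbb  b
    2  aaabbbaabbbabbaaabbbbba$b  b
    3  aaabbbbba$baaabbbaabbbabb  b
    4  aabbbaabbbabbaaabbbbba$ba  a
    5  aabbbabbaaabbbbba$baaabbb  b
    6  aabbbbba$baaabbbaabbbabba  a
    7  abbaaabbbbba$baaabbbaabbb  b
    8  abbbaabbbabbaaabbbbba$baa  a
    9  abbbabbaaabbbbba$baaabbba  a
   10  abbbbba$baaabbbaabbbabbaa  a
   11  ba$baaabbbaabbbabbaaabbbb  b
   12  baaabbbaabbbabbaaabbbbba$  $
   13  baaabbbbba$baaabbbaabbbab  b
   14  baabbbabbaaabbbbba$baaabb  b
   15  babbaaabbbbba$baaabbbaabb  b
   16  bba$baaabbbaabbbabbaaabbb  b
   17  bbaaabbbbba$baaabbbaabbba  a
   18  bbaabbbabbaaabbbbba$baaab  b
   19  bbabbaaabbbbba$baaabbbaab  b
   20  bbba$baaabbbaabbbabbaaabb  b
   21  bbbaabbbabbaaabbbbba$baaa  a
   22  bbbabbaaabbbbba$baaabbbaa  a
   23  bbbba$baaabbbaabbbabbaaab  b
   24  bbbbba$baaabbbaabbbabbaaa  a

abbbababaaab$bbbbabbbaaba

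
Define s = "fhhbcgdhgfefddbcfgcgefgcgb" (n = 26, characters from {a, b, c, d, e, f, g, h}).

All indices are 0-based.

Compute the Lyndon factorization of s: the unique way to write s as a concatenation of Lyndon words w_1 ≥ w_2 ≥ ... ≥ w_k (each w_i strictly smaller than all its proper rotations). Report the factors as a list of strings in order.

["fhh", "bcgdhgfefdd", "bcfgcgefgcg", "b"]

emit factor 1: 'fhh' (i=0, period=3)
emit factor 2: 'bcgdhgfefdd' (i=3, period=11)
emit factor 3: 'bcfgcgefgcg' (i=14, period=11)
emit factor 4: 'b' (i=25, period=1)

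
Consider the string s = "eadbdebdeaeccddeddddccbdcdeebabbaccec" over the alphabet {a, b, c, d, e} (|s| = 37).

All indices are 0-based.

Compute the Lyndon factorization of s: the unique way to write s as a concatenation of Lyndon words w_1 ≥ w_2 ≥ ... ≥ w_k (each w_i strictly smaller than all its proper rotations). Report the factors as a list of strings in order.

emit factor 1: 'e' (i=0, period=1)
emit factor 2: 'adbdebdeaeccddeddddccbdcdeeb' (i=1, period=28)
emit factor 3: 'abbaccec' (i=29, period=8)

["e", "adbdebdeaeccddeddddccbdcdeeb", "abbaccec"]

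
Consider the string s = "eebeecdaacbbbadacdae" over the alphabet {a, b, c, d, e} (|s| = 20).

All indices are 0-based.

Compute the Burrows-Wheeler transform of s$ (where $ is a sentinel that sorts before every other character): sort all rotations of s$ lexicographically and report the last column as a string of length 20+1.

edadbdbbceaeacacaee$b

rank  rotation               last
    0  $eebeecdaacbbbadacdae  e
    1  aacbbbadacdae$eebeecd  d
    2  acbbbadacdae$eebeecda  a
    3  acdae$eebeecdaacbbbad  d
    4  adacdae$eebeecdaacbbb  b
    5  ae$eebeecdaacbbbadacd  d
    6  badacdae$eebeecdaacbb  b
    7  bbadacdae$eebeecdaacb  b
    8  bbbadacdae$eebeecdaac  c
    9  beecdaacbbbadacdae$ee  e
   10  cbbbadacdae$eebeecdaa  a
   11  cdaacbbbadacdae$eebee  e
   12  cdae$eebeecdaacbbbada  a
   13  daacbbbadacdae$eebeec  c
   14  dacdae$eebeecdaacbbba  a
   15  dae$eebeecdaacbbbadac  c
   16  e$eebeecdaacbbbadacda  a
   17  ebeecdaacbbbadacdae$e  e
   18  ecdaacbbbadacdae$eebe  e
   19  eebeecdaacbbbadacdae$  $
   20  eecdaacbbbadacdae$eeb  b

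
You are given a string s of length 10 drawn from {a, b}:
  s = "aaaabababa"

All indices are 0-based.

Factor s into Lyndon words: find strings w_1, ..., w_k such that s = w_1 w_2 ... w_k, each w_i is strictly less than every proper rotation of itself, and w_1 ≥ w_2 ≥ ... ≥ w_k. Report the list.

emit factor 1: 'aaaababab' (i=0, period=9)
emit factor 2: 'a' (i=9, period=1)

["aaaababab", "a"]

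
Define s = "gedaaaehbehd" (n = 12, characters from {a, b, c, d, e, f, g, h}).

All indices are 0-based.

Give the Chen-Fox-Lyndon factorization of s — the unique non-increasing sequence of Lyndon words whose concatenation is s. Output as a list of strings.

emit factor 1: 'g' (i=0, period=1)
emit factor 2: 'e' (i=1, period=1)
emit factor 3: 'd' (i=2, period=1)
emit factor 4: 'aaaehbehd' (i=3, period=9)

["g", "e", "d", "aaaehbehd"]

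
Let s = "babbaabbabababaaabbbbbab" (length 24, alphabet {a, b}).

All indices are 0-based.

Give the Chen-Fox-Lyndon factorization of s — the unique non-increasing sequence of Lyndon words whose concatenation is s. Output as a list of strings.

["b", "abb", "aabbababab", "aaabbbbbab"]

emit factor 1: 'b' (i=0, period=1)
emit factor 2: 'abb' (i=1, period=3)
emit factor 3: 'aabbababab' (i=4, period=10)
emit factor 4: 'aaabbbbbab' (i=14, period=10)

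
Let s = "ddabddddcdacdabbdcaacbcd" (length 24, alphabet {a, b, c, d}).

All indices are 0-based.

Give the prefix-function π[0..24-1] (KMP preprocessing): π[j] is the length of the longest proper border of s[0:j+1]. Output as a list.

π[0] = 0
j=1 s[j]='d': π[1]=1 (border 'd')
j=2 s[j]='a': k: 1→0; π[2]=0 (border '')
j=3 s[j]='b': π[3]=0 (border '')
j=4 s[j]='d': π[4]=1 (border 'd')
j=5 s[j]='d': π[5]=2 (border 'dd')
j=6 s[j]='d': k: 2→1; π[6]=2 (border 'dd')
j=7 s[j]='d': k: 2→1; π[7]=2 (border 'dd')
j=8 s[j]='c': k: 2→1→0; π[8]=0 (border '')
j=9 s[j]='d': π[9]=1 (border 'd')
j=10 s[j]='a': k: 1→0; π[10]=0 (border '')
j=11 s[j]='c': π[11]=0 (border '')
j=12 s[j]='d': π[12]=1 (border 'd')
j=13 s[j]='a': k: 1→0; π[13]=0 (border '')
j=14 s[j]='b': π[14]=0 (border '')
j=15 s[j]='b': π[15]=0 (border '')
j=16 s[j]='d': π[16]=1 (border 'd')
j=17 s[j]='c': k: 1→0; π[17]=0 (border '')
j=18 s[j]='a': π[18]=0 (border '')
j=19 s[j]='a': π[19]=0 (border '')
j=20 s[j]='c': π[20]=0 (border '')
j=21 s[j]='b': π[21]=0 (border '')
j=22 s[j]='c': π[22]=0 (border '')
j=23 s[j]='d': π[23]=1 (border 'd')

[0, 1, 0, 0, 1, 2, 2, 2, 0, 1, 0, 0, 1, 0, 0, 0, 1, 0, 0, 0, 0, 0, 0, 1]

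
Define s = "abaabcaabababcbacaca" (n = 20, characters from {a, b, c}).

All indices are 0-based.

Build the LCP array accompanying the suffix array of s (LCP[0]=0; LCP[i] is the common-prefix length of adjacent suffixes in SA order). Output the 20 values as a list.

sorted suffixes:
  #0 SA[0]=19  'a'
  #1 SA[1]=6  'aabababcbacaca'
  #2 SA[2]=2  'aabcaabababcbacaca'
  #3 SA[3]=0  'abaabcaabababcbacaca'
  #4 SA[4]=7  'abababcbacaca'
  #5 SA[5]=9  'ababcbacaca'
  #6 SA[6]=3  'abcaabababcbacaca'
  #7 SA[7]=11  'abcbacaca'
  #8 SA[8]=17  'aca'
  #9 SA[9]=15  'acaca'
  #10 SA[10]=1  'baabcaabababcbacaca'
  #11 SA[11]=8  'bababcbacaca'
  #12 SA[12]=10  'babcbacaca'
  #13 SA[13]=14  'bacaca'
  #14 SA[14]=4  'bcaabababcbacaca'
  #15 SA[15]=12  'bcbacaca'
  #16 SA[16]=18  'ca'
  #17 SA[17]=5  'caabababcbacaca'
  #18 SA[18]=16  'caca'
  #19 SA[19]=13  'cbacaca'

SA = [19, 6, 2, 0, 7, 9, 3, 11, 17, 15, 1, 8, 10, 14, 4, 12, 18, 5, 16, 13]
rank  pair      lcp
   1  s[19:],s[6:]  1  'a'
   2  s[6:],s[2:]  3  'aab'
   3  s[2:],s[0:]  1  'a'
   4  s[0:],s[7:]  3  'aba'
   5  s[7:],s[9:]  4  'abab'
   6  s[9:],s[3:]  2  'ab'
   7  s[3:],s[11:]  3  'abc'
   8  s[11:],s[17:]  1  'a'
   9  s[17:],s[15:]  3  'aca'
  10  s[15:],s[1:]  0  ''
  11  s[1:],s[8:]  2  'ba'
  12  s[8:],s[10:]  3  'bab'
  13  s[10:],s[14:]  2  'ba'
  14  s[14:],s[4:]  1  'b'
  15  s[4:],s[12:]  2  'bc'
  16  s[12:],s[18:]  0  ''
  17  s[18:],s[5:]  2  'ca'
  18  s[5:],s[16:]  2  'ca'
  19  s[16:],s[13:]  1  'c'

[0, 1, 3, 1, 3, 4, 2, 3, 1, 3, 0, 2, 3, 2, 1, 2, 0, 2, 2, 1]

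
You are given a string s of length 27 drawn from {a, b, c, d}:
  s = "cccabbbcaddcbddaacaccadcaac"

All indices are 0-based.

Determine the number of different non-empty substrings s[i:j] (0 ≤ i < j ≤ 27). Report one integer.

sorted suffixes:
  #0 SA[0]=24  'aac'
  #1 SA[1]=15  'aacaccadcaac'
  #2 SA[2]=3  'abbbcaddcbddaacaccadcaac'
  #3 SA[3]=25  'ac'
  #4 SA[4]=16  'acaccadcaac'
  #5 SA[5]=18  'accadcaac'
  #6 SA[6]=21  'adcaac'
  #7 SA[7]=8  'addcbddaacaccadcaac'
  #8 SA[8]=4  'bbbcaddcbddaacaccadcaac'
  #9 SA[9]=5  'bbcaddcbddaacaccadcaac'
  #10 SA[10]=6  'bcaddcbddaacaccadcaac'
  #11 SA[11]=12  'bddaacaccadcaac'
  #12 SA[12]=26  'c'
  #13 SA[13]=23  'caac'
  #14 SA[14]=2  'cabbbcaddcbddaacaccadcaac'
  #15 SA[15]=17  'caccadcaac'
  #16 SA[16]=20  'cadcaac'
  #17 SA[17]=7  'caddcbddaacaccadcaac'
  #18 SA[18]=11  'cbddaacaccadcaac'
  #19 SA[19]=1  'ccabbbcaddcbddaacaccadcaac'
  #20 SA[20]=19  'ccadcaac'
  #21 SA[21]=0  'cccabbbcaddcbddaacaccadcaac'
  #22 SA[22]=14  'daacaccadcaac'
  #23 SA[23]=22  'dcaac'
  #24 SA[24]=10  'dcbddaacaccadcaac'
  #25 SA[25]=13  'ddaacaccadcaac'
  #26 SA[26]=9  'ddcbddaacaccadcaac'

SA = [24, 15, 3, 25, 16, 18, 21, 8, 4, 5, 6, 12, 26, 23, 2, 17, 20, 7, 11, 1, 19, 0, 14, 22, 10, 13, 9]
rank  pair      lcp
   1  s[24:],s[15:]  3  'aac'
   2  s[15:],s[3:]  1  'a'
   3  s[3:],s[25:]  1  'a'
   4  s[25:],s[16:]  2  'ac'
   5  s[16:],s[18:]  2  'ac'
   6  s[18:],s[21:]  1  'a'
   7  s[21:],s[8:]  2  'ad'
   8  s[8:],s[4:]  0  ''
   9  s[4:],s[5:]  2  'bb'
  10  s[5:],s[6:]  1  'b'
  11  s[6:],s[12:]  1  'b'
  12  s[12:],s[26:]  0  ''
  13  s[26:],s[23:]  1  'c'
  14  s[23:],s[2:]  2  'ca'
  15  s[2:],s[17:]  2  'ca'
  16  s[17:],s[20:]  2  'ca'
  17  s[20:],s[7:]  3  'cad'
  18  s[7:],s[11:]  1  'c'
  19  s[11:],s[1:]  1  'c'
  20  s[1:],s[19:]  3  'cca'
  21  s[19:],s[0:]  2  'cc'
  22  s[0:],s[14:]  0  ''
  23  s[14:],s[22:]  1  'd'
  24  s[22:],s[10:]  2  'dc'
  25  s[10:],s[13:]  1  'd'
  26  s[13:],s[9:]  2  'dd'

n(n+1)/2 = 27·28/2 = 378
Σ LCP = 0 + 3 + 1 + 1 + 2 + 2 + 1 + 2 + 0 + 2 + 1 + 1 + 0 + 1 + 2 + 2 + 2 + 3 + 1 + 1 + 3 + 2 + 0 + 1 + 2 + 1 + 2 = 39
distinct = 378 − 39 = 339

339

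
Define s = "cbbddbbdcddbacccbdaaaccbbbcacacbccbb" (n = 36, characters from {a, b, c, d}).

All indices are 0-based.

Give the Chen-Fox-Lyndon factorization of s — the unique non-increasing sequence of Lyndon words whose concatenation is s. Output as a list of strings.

["c", "bbdd", "bbdcdd", "b", "acccbd", "aaaccbbbcacacbccbb"]

emit factor 1: 'c' (i=0, period=1)
emit factor 2: 'bbdd' (i=1, period=4)
emit factor 3: 'bbdcdd' (i=5, period=6)
emit factor 4: 'b' (i=11, period=1)
emit factor 5: 'acccbd' (i=12, period=6)
emit factor 6: 'aaaccbbbcacacbccbb' (i=18, period=18)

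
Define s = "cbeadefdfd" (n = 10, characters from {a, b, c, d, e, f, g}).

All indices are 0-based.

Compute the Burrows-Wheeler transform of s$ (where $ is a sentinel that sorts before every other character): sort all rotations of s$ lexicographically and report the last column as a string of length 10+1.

rank  rotation     last
    0  $cbeadefdfd  d
    1  adefdfd$cbe  e
    2  beadefdfd$c  c
    3  cbeadefdfd$  $
    4  d$cbeadefdf  f
    5  defdfd$cbea  a
    6  dfd$cbeadef  f
    7  eadefdfd$cb  b
    8  efdfd$cbead  d
    9  fd$cbeadefd  d
   10  fdfd$cbeade  e

dec$fafbdde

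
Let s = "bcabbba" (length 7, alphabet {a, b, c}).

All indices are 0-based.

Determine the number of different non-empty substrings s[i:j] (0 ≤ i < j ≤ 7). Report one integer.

23

rank | idx | suffix
   0 |   6 | a
   1 |   2 | abbba
   2 |   5 | ba
   3 |   4 | bba
   4 |   3 | bbba
   5 |   0 | bcabbba
   6 |   1 | cabbba

SA = [6, 2, 5, 4, 3, 0, 1]
rank  pair      lcp
   1  s[6:],s[2:]  1  'a'
   2  s[2:],s[5:]  0  ''
   3  s[5:],s[4:]  1  'b'
   4  s[4:],s[3:]  2  'bb'
   5  s[3:],s[0:]  1  'b'
   6  s[0:],s[1:]  0  ''

n(n+1)/2 = 7·8/2 = 28
Σ LCP = 0 + 1 + 0 + 1 + 2 + 1 + 0 = 5
distinct = 28 − 5 = 23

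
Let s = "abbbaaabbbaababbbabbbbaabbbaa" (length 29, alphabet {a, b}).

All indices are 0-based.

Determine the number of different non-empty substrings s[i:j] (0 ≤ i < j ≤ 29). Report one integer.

337

rank→(start, suffix):
  0 → (28, 'a')
  1 → (27, 'aa')
  2 → (4, 'aaabbbaababbbabbbbaabbbaa')
  3 → (10, 'aababbbabbbbaabbbaa')
  4 → (22, 'aabbbaa')
  5 → (5, 'aabbbaababbbabbbbaabbbaa')
  6 → (11, 'ababbbabbbbaabbbaa')
  7 → (23, 'abbbaa')
  8 → (0, 'abbbaaabbbaababbbabbbbaabbbaa')
  9 → (6, 'abbbaababbbabbbbaabbbaa')
  10 → (13, 'abbbabbbbaabbbaa')
  11 → (17, 'abbbbaabbbaa')
  12 → (26, 'baa')
  13 → (3, 'baaabbbaababbbabbbbaabbbaa')
  14 → (9, 'baababbbabbbbaabbbaa')
  15 → (21, 'baabbbaa')
  16 → (12, 'babbbabbbbaabbbaa')
  17 → (16, 'babbbbaabbbaa')
  18 → (25, 'bbaa')
  19 → (2, 'bbaaabbbaababbbabbbbaabbbaa')
  20 → (8, 'bbaababbbabbbbaabbbaa')
  21 → (20, 'bbaabbbaa')
  22 → (15, 'bbabbbbaabbbaa')
  23 → (24, 'bbbaa')
  24 → (1, 'bbbaaabbbaababbbabbbbaabbbaa')
  25 → (7, 'bbbaababbbabbbbaabbbaa')
  26 → (19, 'bbbaabbbaa')
  27 → (14, 'bbbabbbbaabbbaa')
  28 → (18, 'bbbbaabbbaa')

SA = [28, 27, 4, 10, 22, 5, 11, 23, 0, 6, 13, 17, 26, 3, 9, 21, 12, 16, 25, 2, 8, 20, 15, 24, 1, 7, 19, 14, 18]
i: (SA[i-1],SA[i]) lcp shared
  1: (28,27) 1 'a'
  2: (27,4) 2 'aa'
  3: (4,10) 2 'aa'
  4: (10,22) 3 'aab'
  5: (22,5) 7 'aabbbaa'
  6: (5,11) 1 'a'
  7: (11,23) 2 'ab'
  8: (23,0) 6 'abbbaa'
  9: (0,6) 6 'abbbaa'
  10: (6,13) 5 'abbba'
  11: (13,17) 4 'abbb'
  12: (17,26) 0 ''
  13: (26,3) 3 'baa'
  14: (3,9) 3 'baa'
  15: (9,21) 4 'baab'
  16: (21,12) 2 'ba'
  17: (12,16) 5 'babbb'
  18: (16,25) 1 'b'
  19: (25,2) 4 'bbaa'
  20: (2,8) 4 'bbaa'
  21: (8,20) 5 'bbaab'
  22: (20,15) 3 'bba'
  23: (15,24) 2 'bb'
  24: (24,1) 5 'bbbaa'
  25: (1,7) 5 'bbbaa'
  26: (7,19) 6 'bbbaab'
  27: (19,14) 4 'bbba'
  28: (14,18) 3 'bbb'

n(n+1)/2 = 29·30/2 = 435
Σ LCP = 0 + 1 + 2 + 2 + 3 + 7 + 1 + 2 + 6 + 6 + 5 + 4 + 0 + 3 + 3 + 4 + 2 + 5 + 1 + 4 + 4 + 5 + 3 + 2 + 5 + 5 + 6 + 4 + 3 = 98
distinct = 435 − 98 = 337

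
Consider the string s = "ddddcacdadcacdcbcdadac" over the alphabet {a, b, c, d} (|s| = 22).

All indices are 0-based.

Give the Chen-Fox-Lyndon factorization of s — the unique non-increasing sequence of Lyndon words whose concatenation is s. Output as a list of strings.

emit factor 1: 'd' (i=0, period=1)
emit factor 2: 'd' (i=1, period=1)
emit factor 3: 'd' (i=2, period=1)
emit factor 4: 'd' (i=3, period=1)
emit factor 5: 'c' (i=4, period=1)
emit factor 6: 'acdadcacdcbcdad' (i=5, period=15)
emit factor 7: 'ac' (i=20, period=2)

["d", "d", "d", "d", "c", "acdadcacdcbcdad", "ac"]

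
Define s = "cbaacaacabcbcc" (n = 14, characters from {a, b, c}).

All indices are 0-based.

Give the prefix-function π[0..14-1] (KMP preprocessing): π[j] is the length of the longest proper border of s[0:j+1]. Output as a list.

[0, 0, 0, 0, 1, 0, 0, 1, 0, 0, 1, 2, 1, 1]

π[0] = 0
j=1 s[j]='b': π[1]=0 (border '')
j=2 s[j]='a': π[2]=0 (border '')
j=3 s[j]='a': π[3]=0 (border '')
j=4 s[j]='c': π[4]=1 (border 'c')
j=5 s[j]='a': k: 1→0; π[5]=0 (border '')
j=6 s[j]='a': π[6]=0 (border '')
j=7 s[j]='c': π[7]=1 (border 'c')
j=8 s[j]='a': k: 1→0; π[8]=0 (border '')
j=9 s[j]='b': π[9]=0 (border '')
j=10 s[j]='c': π[10]=1 (border 'c')
j=11 s[j]='b': π[11]=2 (border 'cb')
j=12 s[j]='c': k: 2→0; π[12]=1 (border 'c')
j=13 s[j]='c': k: 1→0; π[13]=1 (border 'c')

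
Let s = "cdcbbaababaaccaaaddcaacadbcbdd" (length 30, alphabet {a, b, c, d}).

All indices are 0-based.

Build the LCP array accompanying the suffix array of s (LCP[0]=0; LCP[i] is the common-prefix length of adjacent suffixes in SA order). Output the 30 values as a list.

[0, 2, 2, 3, 2, 1, 3, 1, 2, 1, 2, 0, 3, 2, 1, 1, 1, 0, 3, 2, 1, 2, 1, 1, 0, 1, 1, 2, 1, 2]

rank→(start, suffix):
  0 → (14, 'aaaddcaacadbcbdd')
  1 → (5, 'aababaaccaaaddcaacadbcbdd')
  2 → (20, 'aacadbcbdd')
  3 → (10, 'aaccaaaddcaacadbcbdd')
  4 → (15, 'aaddcaacadbcbdd')
  5 → (8, 'abaaccaaaddcaacadbcbdd')
  6 → (6, 'ababaaccaaaddcaacadbcbdd')
  7 → (21, 'acadbcbdd')
  8 → (11, 'accaaaddcaacadbcbdd')
  9 → (23, 'adbcbdd')
  10 → (16, 'addcaacadbcbdd')
  11 → (4, 'baababaaccaaaddcaacadbcbdd')
  12 → (9, 'baaccaaaddcaacadbcbdd')
  13 → (7, 'babaaccaaaddcaacadbcbdd')
  14 → (3, 'bbaababaaccaaaddcaacadbcbdd')
  15 → (25, 'bcbdd')
  16 → (27, 'bdd')
  17 → (13, 'caaaddcaacadbcbdd')
  18 → (19, 'caacadbcbdd')
  19 → (22, 'cadbcbdd')
  20 → (2, 'cbbaababaaccaaaddcaacadbcbdd')
  21 → (26, 'cbdd')
  22 → (12, 'ccaaaddcaacadbcbdd')
  23 → (0, 'cdcbbaababaaccaaaddcaacadbcbdd')
  24 → (29, 'd')
  25 → (24, 'dbcbdd')
  26 → (18, 'dcaacadbcbdd')
  27 → (1, 'dcbbaababaaccaaaddcaacadbcbdd')
  28 → (28, 'dd')
  29 → (17, 'ddcaacadbcbdd')

SA = [14, 5, 20, 10, 15, 8, 6, 21, 11, 23, 16, 4, 9, 7, 3, 25, 27, 13, 19, 22, 2, 26, 12, 0, 29, 24, 18, 1, 28, 17]
[i] adj suffixes → lcp
  [1] 14/5 → 2 ('aa')
  [2] 5/20 → 2 ('aa')
  [3] 20/10 → 3 ('aac')
  [4] 10/15 → 2 ('aa')
  [5] 15/8 → 1 ('a')
  [6] 8/6 → 3 ('aba')
  [7] 6/21 → 1 ('a')
  [8] 21/11 → 2 ('ac')
  [9] 11/23 → 1 ('a')
  [10] 23/16 → 2 ('ad')
  [11] 16/4 → 0 ('')
  [12] 4/9 → 3 ('baa')
  [13] 9/7 → 2 ('ba')
  [14] 7/3 → 1 ('b')
  [15] 3/25 → 1 ('b')
  [16] 25/27 → 1 ('b')
  [17] 27/13 → 0 ('')
  [18] 13/19 → 3 ('caa')
  [19] 19/22 → 2 ('ca')
  [20] 22/2 → 1 ('c')
  [21] 2/26 → 2 ('cb')
  [22] 26/12 → 1 ('c')
  [23] 12/0 → 1 ('c')
  [24] 0/29 → 0 ('')
  [25] 29/24 → 1 ('d')
  [26] 24/18 → 1 ('d')
  [27] 18/1 → 2 ('dc')
  [28] 1/28 → 1 ('d')
  [29] 28/17 → 2 ('dd')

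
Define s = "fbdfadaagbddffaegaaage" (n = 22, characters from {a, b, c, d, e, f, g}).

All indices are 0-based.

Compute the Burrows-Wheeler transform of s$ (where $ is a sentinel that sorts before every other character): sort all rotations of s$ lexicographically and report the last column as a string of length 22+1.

rank  rotation                 last
    0  $fbdfadaagbddffaegaaage  e
    1  aaage$fbdfadaagbddffaeg  g
    2  aagbddffaegaaage$fbdfad  d
    3  aage$fbdfadaagbddffaega  a
    4  adaagbddffaegaaage$fbdf  f
    5  aegaaage$fbdfadaagbddff  f
    6  agbddffaegaaage$fbdfada  a
    7  age$fbdfadaagbddffaegaa  a
    8  bddffaegaaage$fbdfadaag  g
    9  bdfadaagbddffaegaaage$f  f
   10  daagbddffaegaaage$fbdfa  a
   11  ddffaegaaage$fbdfadaagb  b
   12  dfadaagbddffaegaaage$fb  b
   13  dffaegaaage$fbdfadaagbd  d
   14  e$fbdfadaagbddffaegaaag  g
   15  egaaage$fbdfadaagbddffa  a
   16  fadaagbddffaegaaage$fbd  d
   17  faegaaage$fbdfadaagbddf  f
   18  fbdfadaagbddffaegaaage$  $
   19  ffaegaaage$fbdfadaagbdd  d
   20  gaaage$fbdfadaagbddffae  e
   21  gbddffaegaaage$fbdfadaa  a
   22  ge$fbdfadaagbddffaegaaa  a

egdaffaagfabbdgadf$deaa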